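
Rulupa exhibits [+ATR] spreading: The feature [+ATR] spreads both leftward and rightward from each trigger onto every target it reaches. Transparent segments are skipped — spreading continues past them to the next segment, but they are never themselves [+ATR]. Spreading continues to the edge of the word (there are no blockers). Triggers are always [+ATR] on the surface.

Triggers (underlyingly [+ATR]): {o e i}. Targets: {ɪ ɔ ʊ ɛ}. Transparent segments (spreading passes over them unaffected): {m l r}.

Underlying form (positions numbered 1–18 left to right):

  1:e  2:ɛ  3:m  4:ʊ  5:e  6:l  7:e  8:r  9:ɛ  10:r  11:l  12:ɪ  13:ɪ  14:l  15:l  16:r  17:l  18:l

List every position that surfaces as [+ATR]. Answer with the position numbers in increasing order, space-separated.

1 2 4 5 7 9 12 13

From /e/ at 1 rightward: 2 /ɛ/ → [+ATR]; 3 /m/ transparent; 4 /ʊ/ → [+ATR]; 5 /e/ is itself a trigger — this domain ends here.
From /e/ at 1 leftward: word edge.
From /e/ at 5 rightward: 6 /l/ transparent; 7 /e/ is itself a trigger — this domain ends here.
From /e/ at 5 leftward: 4 /ʊ/ → [+ATR]; 3 /m/ transparent; 2 /ɛ/ → [+ATR]; 1 /e/ is itself a trigger — this domain ends here.
From /e/ at 7 rightward: 8 /r/ transparent; 9 /ɛ/ → [+ATR]; 10 /r/ transparent; 11 /l/ transparent; 12 /ɪ/ → [+ATR]; 13 /ɪ/ → [+ATR]; 14 /l/ transparent; 15 /l/ transparent; 16 /r/ transparent; 17 /l/ transparent; 18 /l/ transparent; word edge.
From /e/ at 7 leftward: 6 /l/ transparent; 5 /e/ is itself a trigger — this domain ends here.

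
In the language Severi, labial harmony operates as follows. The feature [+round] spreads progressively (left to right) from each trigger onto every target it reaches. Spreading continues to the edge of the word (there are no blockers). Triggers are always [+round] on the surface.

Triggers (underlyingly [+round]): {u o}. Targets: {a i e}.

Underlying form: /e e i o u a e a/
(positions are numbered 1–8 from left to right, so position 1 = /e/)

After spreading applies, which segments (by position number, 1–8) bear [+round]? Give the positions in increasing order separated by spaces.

From /o/ at 4 rightward: 5 /u/ is itself a trigger — this domain ends here.
From /u/ at 5 rightward: 6 /a/ → [+round]; 7 /e/ → [+round]; 8 /a/ → [+round]; word edge.
Targets with no active source: positions 1 2 3 stay [-round].

4 5 6 7 8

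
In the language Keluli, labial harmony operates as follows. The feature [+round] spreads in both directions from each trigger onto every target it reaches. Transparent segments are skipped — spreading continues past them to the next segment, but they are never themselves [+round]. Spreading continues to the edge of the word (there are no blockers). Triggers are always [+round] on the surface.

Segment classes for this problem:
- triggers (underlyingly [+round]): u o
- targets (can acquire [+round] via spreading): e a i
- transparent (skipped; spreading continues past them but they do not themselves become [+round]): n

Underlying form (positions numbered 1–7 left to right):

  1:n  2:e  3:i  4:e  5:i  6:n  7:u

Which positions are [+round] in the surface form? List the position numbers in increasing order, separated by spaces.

From /u/ at 7 rightward: word edge.
From /u/ at 7 leftward: 6 /n/ transparent; 5 /i/ → [+round]; 4 /e/ → [+round]; 3 /i/ → [+round]; 2 /e/ → [+round]; 1 /n/ transparent; word edge.

2 3 4 5 7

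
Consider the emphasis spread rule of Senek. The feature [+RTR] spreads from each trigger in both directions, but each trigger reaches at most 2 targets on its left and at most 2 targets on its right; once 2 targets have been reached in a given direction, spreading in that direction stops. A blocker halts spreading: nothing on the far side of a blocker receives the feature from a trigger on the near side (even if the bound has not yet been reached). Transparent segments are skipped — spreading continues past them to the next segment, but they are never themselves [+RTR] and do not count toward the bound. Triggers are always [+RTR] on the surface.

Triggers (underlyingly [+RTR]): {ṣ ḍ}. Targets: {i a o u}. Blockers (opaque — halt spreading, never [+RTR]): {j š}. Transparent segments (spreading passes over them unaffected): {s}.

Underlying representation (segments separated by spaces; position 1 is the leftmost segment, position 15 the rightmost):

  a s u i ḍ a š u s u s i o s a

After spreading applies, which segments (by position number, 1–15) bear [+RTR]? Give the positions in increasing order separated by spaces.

3 4 5 6

From /ḍ/ at 5 rightward: 6 /a/ → [+RTR]; 7 /š/ blocks.
From /ḍ/ at 5 leftward: 4 /i/ → [+RTR]; 3 /u/ → [+RTR]; bound reached.
Targets with no active source: positions 1 8 10 12 13 15 stay [-emphatic].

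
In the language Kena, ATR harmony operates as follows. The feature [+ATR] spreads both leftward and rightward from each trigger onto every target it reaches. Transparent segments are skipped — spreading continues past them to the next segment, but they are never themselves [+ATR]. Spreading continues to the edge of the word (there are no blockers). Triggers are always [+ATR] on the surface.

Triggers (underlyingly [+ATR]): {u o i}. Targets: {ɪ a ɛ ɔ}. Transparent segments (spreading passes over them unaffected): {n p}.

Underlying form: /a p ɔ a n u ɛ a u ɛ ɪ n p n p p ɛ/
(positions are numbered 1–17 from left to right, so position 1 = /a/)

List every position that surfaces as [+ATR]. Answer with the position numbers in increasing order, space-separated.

1 3 4 6 7 8 9 10 11 17

From /u/ at 6 rightward: 7 /ɛ/ → [+ATR]; 8 /a/ → [+ATR]; 9 /u/ is itself a trigger — this domain ends here.
From /u/ at 6 leftward: 5 /n/ transparent; 4 /a/ → [+ATR]; 3 /ɔ/ → [+ATR]; 2 /p/ transparent; 1 /a/ → [+ATR]; word edge.
From /u/ at 9 rightward: 10 /ɛ/ → [+ATR]; 11 /ɪ/ → [+ATR]; 12 /n/ transparent; 13 /p/ transparent; 14 /n/ transparent; 15 /p/ transparent; 16 /p/ transparent; 17 /ɛ/ → [+ATR]; word edge.
From /u/ at 9 leftward: 8 /a/ → [+ATR]; 7 /ɛ/ → [+ATR]; 6 /u/ is itself a trigger — this domain ends here.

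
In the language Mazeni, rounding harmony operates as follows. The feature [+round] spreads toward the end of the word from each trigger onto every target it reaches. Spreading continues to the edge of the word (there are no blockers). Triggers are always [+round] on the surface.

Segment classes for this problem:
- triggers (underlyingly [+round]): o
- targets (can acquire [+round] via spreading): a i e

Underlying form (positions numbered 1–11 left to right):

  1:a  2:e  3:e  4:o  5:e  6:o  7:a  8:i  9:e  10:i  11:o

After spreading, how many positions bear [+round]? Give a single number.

From /o/ at 4 rightward: 5 /e/ → [+round]; 6 /o/ is itself a trigger — this domain ends here.
From /o/ at 6 rightward: 7 /a/ → [+round]; 8 /i/ → [+round]; 9 /e/ → [+round]; 10 /i/ → [+round]; 11 /o/ is itself a trigger — this domain ends here.
From /o/ at 11 rightward: word edge.
Targets with no active source: positions 1 2 3 stay [-round].
[+round] positions on the surface: 4 5 6 7 8 9 10 11.

8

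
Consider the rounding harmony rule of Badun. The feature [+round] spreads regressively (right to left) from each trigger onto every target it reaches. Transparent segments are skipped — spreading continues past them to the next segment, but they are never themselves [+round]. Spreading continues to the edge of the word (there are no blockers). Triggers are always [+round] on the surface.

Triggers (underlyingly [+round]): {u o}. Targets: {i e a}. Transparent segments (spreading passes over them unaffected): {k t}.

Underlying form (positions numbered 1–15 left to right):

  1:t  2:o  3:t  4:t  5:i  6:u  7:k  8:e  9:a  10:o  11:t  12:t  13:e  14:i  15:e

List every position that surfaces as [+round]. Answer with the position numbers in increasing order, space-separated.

2 5 6 8 9 10

From /o/ at 2 leftward: 1 /t/ transparent; word edge.
From /u/ at 6 leftward: 5 /i/ → [+round]; 4 /t/ transparent; 3 /t/ transparent; 2 /o/ is itself a trigger — this domain ends here.
From /o/ at 10 leftward: 9 /a/ → [+round]; 8 /e/ → [+round]; 7 /k/ transparent; 6 /u/ is itself a trigger — this domain ends here.
Targets with no active source: positions 13 14 15 stay [-round].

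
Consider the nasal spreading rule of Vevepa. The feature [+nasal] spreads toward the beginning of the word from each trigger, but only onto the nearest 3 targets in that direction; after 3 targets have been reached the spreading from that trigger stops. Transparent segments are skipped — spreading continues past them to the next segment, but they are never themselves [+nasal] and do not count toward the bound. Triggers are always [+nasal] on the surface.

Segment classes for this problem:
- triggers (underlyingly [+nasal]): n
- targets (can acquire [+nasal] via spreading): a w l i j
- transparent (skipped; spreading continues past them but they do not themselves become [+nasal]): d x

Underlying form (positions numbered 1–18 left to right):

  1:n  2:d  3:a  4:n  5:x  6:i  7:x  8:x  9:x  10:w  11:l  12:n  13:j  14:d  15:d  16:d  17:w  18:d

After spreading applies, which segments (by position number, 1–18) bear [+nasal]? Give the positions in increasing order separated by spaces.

From /n/ at 1 leftward: word edge.
From /n/ at 4 leftward: 3 /a/ → [+nasal]; 2 /d/ transparent; 1 /n/ is itself a trigger — this domain ends here.
From /n/ at 12 leftward: 11 /l/ → [+nasal]; 10 /w/ → [+nasal]; 9 /x/ transparent; 8 /x/ transparent; 7 /x/ transparent; 6 /i/ → [+nasal]; bound reached.
Targets with no active source: positions 13 17 stay [-nasal].

1 3 4 6 10 11 12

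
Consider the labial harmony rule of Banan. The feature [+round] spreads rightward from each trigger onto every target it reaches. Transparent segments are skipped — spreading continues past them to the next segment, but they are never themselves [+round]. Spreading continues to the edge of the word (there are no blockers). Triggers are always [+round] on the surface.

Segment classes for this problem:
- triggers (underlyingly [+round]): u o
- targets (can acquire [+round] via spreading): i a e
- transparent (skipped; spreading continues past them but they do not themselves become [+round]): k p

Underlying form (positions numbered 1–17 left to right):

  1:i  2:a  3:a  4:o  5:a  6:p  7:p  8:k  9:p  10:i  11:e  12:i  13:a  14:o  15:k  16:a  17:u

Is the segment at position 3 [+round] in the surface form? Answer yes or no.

no

From /o/ at 4 rightward: 5 /a/ → [+round]; 6 /p/ transparent; 7 /p/ transparent; 8 /k/ transparent; 9 /p/ transparent; 10 /i/ → [+round]; 11 /e/ → [+round]; 12 /i/ → [+round]; 13 /a/ → [+round]; 14 /o/ is itself a trigger — this domain ends here.
From /o/ at 14 rightward: 15 /k/ transparent; 16 /a/ → [+round]; 17 /u/ is itself a trigger — this domain ends here.
From /u/ at 17 rightward: word edge.
Targets with no active source: positions 1 2 3 stay [-round].
[+round] positions on the surface: 4 5 10 11 12 13 14 16 17.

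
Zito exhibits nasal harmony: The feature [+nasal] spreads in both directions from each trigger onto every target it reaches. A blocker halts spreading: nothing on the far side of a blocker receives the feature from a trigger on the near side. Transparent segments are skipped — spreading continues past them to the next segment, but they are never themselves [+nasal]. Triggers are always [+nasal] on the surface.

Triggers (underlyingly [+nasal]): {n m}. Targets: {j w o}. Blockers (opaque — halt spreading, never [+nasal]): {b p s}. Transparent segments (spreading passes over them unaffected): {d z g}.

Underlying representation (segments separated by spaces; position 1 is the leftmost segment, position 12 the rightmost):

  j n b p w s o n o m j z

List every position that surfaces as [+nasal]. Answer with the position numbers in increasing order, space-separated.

From /n/ at 2 rightward: 3 /b/ blocks.
From /n/ at 2 leftward: 1 /j/ → [+nasal]; word edge.
From /n/ at 8 rightward: 9 /o/ → [+nasal]; 10 /m/ is itself a trigger — this domain ends here.
From /n/ at 8 leftward: 7 /o/ → [+nasal]; 6 /s/ blocks.
From /m/ at 10 rightward: 11 /j/ → [+nasal]; 12 /z/ transparent; word edge.
From /m/ at 10 leftward: 9 /o/ → [+nasal]; 8 /n/ is itself a trigger — this domain ends here.
Target with no active source: position 5 stays [-nasal].

1 2 7 8 9 10 11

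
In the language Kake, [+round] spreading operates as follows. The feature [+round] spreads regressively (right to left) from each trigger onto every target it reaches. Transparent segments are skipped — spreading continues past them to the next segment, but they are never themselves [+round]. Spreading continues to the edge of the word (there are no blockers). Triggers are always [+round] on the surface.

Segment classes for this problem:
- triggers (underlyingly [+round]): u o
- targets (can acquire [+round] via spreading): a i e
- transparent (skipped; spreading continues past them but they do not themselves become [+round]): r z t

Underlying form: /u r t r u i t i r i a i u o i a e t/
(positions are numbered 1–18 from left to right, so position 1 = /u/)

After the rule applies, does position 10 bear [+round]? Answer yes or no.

yes

From /u/ at 1 leftward: word edge.
From /u/ at 5 leftward: 4 /r/ transparent; 3 /t/ transparent; 2 /r/ transparent; 1 /u/ is itself a trigger — this domain ends here.
From /u/ at 13 leftward: 12 /i/ → [+round]; 11 /a/ → [+round]; 10 /i/ → [+round]; 9 /r/ transparent; 8 /i/ → [+round]; 7 /t/ transparent; 6 /i/ → [+round]; 5 /u/ is itself a trigger — this domain ends here.
From /o/ at 14 leftward: 13 /u/ is itself a trigger — this domain ends here.
Targets with no active source: positions 15 16 17 stay [-round].
[+round] positions on the surface: 1 5 6 8 10 11 12 13 14.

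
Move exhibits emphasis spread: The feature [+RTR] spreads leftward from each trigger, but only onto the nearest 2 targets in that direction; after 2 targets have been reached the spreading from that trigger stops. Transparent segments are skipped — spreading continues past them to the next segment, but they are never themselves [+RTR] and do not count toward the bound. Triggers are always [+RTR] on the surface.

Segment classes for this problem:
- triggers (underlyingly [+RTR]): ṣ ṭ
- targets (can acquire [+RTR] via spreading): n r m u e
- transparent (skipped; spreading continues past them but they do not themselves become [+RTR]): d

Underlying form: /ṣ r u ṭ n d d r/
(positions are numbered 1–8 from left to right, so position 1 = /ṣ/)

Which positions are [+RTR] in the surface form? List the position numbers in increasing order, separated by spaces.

From /ṣ/ at 1 leftward: word edge.
From /ṭ/ at 4 leftward: 3 /u/ → [+RTR]; 2 /r/ → [+RTR]; bound reached.
Targets with no active source: positions 5 8 stay [-emphatic].

1 2 3 4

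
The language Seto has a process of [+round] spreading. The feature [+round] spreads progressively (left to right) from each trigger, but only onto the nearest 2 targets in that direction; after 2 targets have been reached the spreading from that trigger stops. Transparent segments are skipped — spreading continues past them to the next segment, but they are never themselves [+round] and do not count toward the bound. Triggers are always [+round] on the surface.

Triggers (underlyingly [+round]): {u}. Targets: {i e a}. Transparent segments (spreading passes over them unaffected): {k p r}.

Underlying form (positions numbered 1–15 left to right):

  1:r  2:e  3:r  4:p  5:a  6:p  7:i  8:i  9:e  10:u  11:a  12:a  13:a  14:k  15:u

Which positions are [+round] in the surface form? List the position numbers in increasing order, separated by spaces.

10 11 12 15

From /u/ at 10 rightward: 11 /a/ → [+round]; 12 /a/ → [+round]; bound reached.
From /u/ at 15 rightward: word edge.
Targets with no active source: positions 2 5 7 8 9 13 stay [-round].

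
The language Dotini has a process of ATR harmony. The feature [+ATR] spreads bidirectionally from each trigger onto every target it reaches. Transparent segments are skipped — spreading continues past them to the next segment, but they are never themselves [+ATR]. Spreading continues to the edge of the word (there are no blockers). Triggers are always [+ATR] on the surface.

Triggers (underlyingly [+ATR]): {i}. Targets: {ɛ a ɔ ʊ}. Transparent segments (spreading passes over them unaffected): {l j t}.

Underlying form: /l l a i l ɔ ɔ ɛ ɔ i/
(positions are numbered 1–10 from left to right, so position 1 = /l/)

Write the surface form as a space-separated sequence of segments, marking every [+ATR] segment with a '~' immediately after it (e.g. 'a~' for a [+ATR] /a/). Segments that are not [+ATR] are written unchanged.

l l a~ i~ l ɔ~ ɔ~ ɛ~ ɔ~ i~

From /i/ at 4 rightward: 5 /l/ transparent; 6 /ɔ/ → [+ATR]; 7 /ɔ/ → [+ATR]; 8 /ɛ/ → [+ATR]; 9 /ɔ/ → [+ATR]; 10 /i/ is itself a trigger — this domain ends here.
From /i/ at 4 leftward: 3 /a/ → [+ATR]; 2 /l/ transparent; 1 /l/ transparent; word edge.
From /i/ at 10 rightward: word edge.
From /i/ at 10 leftward: 9 /ɔ/ → [+ATR]; 8 /ɛ/ → [+ATR]; 7 /ɔ/ → [+ATR]; 6 /ɔ/ → [+ATR]; 5 /l/ transparent; 4 /i/ is itself a trigger — this domain ends here.
[+ATR] positions on the surface: 3 4 6 7 8 9 10.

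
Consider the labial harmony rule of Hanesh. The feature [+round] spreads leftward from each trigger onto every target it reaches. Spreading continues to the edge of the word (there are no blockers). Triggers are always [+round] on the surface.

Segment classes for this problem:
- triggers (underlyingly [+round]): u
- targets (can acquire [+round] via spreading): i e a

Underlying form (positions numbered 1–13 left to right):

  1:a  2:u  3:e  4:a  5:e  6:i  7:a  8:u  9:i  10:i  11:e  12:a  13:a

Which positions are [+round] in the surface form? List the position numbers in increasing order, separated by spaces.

1 2 3 4 5 6 7 8

From /u/ at 2 leftward: 1 /a/ → [+round]; word edge.
From /u/ at 8 leftward: 7 /a/ → [+round]; 6 /i/ → [+round]; 5 /e/ → [+round]; 4 /a/ → [+round]; 3 /e/ → [+round]; 2 /u/ is itself a trigger — this domain ends here.
Targets with no active source: positions 9 10 11 12 13 stay [-round].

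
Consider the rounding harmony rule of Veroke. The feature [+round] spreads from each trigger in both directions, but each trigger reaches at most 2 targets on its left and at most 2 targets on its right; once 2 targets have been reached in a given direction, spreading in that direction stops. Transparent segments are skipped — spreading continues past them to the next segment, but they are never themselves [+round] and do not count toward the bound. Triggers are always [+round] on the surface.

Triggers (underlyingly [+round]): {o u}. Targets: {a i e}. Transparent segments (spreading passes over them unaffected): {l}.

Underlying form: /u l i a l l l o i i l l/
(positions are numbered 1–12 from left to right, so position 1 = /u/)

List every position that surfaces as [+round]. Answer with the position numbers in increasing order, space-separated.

From /u/ at 1 rightward: 2 /l/ transparent; 3 /i/ → [+round]; 4 /a/ → [+round]; bound reached.
From /u/ at 1 leftward: word edge.
From /o/ at 8 rightward: 9 /i/ → [+round]; 10 /i/ → [+round]; bound reached.
From /o/ at 8 leftward: 7 /l/ transparent; 6 /l/ transparent; 5 /l/ transparent; 4 /a/ → [+round]; 3 /i/ → [+round]; bound reached.

1 3 4 8 9 10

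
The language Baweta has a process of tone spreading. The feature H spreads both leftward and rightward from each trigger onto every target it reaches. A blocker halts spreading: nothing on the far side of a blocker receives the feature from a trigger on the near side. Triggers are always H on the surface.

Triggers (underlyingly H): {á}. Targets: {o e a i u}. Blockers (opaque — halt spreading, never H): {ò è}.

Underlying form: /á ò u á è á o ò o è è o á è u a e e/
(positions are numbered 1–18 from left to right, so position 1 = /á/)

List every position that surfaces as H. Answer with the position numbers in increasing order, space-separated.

From /á/ at 1 rightward: 2 /ò/ blocks.
From /á/ at 1 leftward: word edge.
From /á/ at 4 rightward: 5 /è/ blocks.
From /á/ at 4 leftward: 3 /u/ → H; 2 /ò/ blocks.
From /á/ at 6 rightward: 7 /o/ → H; 8 /ò/ blocks.
From /á/ at 6 leftward: 5 /è/ blocks.
From /á/ at 13 rightward: 14 /è/ blocks.
From /á/ at 13 leftward: 12 /o/ → H; 11 /è/ blocks.
Targets with no active source: positions 9 15 16 17 18 stay [-high tone].

1 3 4 6 7 12 13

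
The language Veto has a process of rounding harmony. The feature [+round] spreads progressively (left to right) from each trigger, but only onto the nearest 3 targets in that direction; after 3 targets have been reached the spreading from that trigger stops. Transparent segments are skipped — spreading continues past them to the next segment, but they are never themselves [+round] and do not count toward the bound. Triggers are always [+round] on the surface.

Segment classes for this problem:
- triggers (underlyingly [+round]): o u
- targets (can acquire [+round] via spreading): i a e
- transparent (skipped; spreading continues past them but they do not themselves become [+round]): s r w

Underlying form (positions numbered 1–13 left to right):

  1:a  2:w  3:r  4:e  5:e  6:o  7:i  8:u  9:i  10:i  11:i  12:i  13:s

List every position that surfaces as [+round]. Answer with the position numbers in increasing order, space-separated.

From /o/ at 6 rightward: 7 /i/ → [+round]; 8 /u/ is itself a trigger — this domain ends here.
From /u/ at 8 rightward: 9 /i/ → [+round]; 10 /i/ → [+round]; 11 /i/ → [+round]; bound reached.
Targets with no active source: positions 1 4 5 12 stay [-round].

6 7 8 9 10 11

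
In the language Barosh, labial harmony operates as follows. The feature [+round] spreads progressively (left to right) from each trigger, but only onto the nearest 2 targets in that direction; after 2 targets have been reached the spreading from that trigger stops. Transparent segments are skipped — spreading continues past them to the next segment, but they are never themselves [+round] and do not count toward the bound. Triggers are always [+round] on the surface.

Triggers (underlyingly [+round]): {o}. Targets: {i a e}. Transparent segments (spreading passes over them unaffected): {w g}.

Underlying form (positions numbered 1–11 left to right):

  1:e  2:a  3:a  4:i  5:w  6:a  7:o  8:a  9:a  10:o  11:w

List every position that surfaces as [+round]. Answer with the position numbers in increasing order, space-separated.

From /o/ at 7 rightward: 8 /a/ → [+round]; 9 /a/ → [+round]; bound reached.
From /o/ at 10 rightward: 11 /w/ transparent; word edge.
Targets with no active source: positions 1 2 3 4 6 stay [-round].

7 8 9 10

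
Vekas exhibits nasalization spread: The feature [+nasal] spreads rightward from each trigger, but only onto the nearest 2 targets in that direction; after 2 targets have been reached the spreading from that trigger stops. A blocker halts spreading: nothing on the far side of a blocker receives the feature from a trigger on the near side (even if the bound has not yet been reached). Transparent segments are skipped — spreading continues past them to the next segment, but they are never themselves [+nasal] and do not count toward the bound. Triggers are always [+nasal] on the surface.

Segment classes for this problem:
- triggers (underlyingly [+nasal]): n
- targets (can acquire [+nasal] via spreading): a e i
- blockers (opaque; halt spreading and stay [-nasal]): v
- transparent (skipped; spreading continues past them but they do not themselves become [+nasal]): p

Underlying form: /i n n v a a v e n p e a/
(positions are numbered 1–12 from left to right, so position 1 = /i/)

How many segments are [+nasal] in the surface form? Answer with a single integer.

5

From /n/ at 2 rightward: 3 /n/ is itself a trigger — this domain ends here.
From /n/ at 3 rightward: 4 /v/ blocks.
From /n/ at 9 rightward: 10 /p/ transparent; 11 /e/ → [+nasal]; 12 /a/ → [+nasal]; bound reached.
Targets with no active source: positions 1 5 6 8 stay [-nasal].
[+nasal] positions on the surface: 2 3 9 11 12.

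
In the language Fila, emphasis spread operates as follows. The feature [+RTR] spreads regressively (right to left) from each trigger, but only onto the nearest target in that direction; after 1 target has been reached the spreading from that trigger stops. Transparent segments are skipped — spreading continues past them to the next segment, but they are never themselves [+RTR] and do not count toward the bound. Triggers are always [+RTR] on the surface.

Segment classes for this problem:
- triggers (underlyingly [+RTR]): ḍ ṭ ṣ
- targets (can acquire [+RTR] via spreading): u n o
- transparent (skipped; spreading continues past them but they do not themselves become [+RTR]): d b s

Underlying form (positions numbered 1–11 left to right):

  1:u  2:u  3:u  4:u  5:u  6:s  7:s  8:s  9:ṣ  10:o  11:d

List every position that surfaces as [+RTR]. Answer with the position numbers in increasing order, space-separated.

From /ṣ/ at 9 leftward: 8 /s/ transparent; 7 /s/ transparent; 6 /s/ transparent; 5 /u/ → [+RTR]; bound reached.
Targets with no active source: positions 1 2 3 4 10 stay [-emphatic].

5 9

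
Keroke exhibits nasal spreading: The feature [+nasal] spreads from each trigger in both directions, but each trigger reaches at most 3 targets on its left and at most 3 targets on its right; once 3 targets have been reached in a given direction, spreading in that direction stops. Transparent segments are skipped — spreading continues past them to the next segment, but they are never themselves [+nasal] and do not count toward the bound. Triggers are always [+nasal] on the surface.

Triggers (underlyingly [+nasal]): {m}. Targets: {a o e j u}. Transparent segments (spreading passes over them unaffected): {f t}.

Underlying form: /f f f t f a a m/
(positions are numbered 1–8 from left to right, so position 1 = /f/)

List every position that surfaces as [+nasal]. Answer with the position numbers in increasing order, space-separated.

From /m/ at 8 rightward: word edge.
From /m/ at 8 leftward: 7 /a/ → [+nasal]; 6 /a/ → [+nasal]; 5 /f/ transparent; 4 /t/ transparent; 3 /f/ transparent; 2 /f/ transparent; 1 /f/ transparent; word edge.

6 7 8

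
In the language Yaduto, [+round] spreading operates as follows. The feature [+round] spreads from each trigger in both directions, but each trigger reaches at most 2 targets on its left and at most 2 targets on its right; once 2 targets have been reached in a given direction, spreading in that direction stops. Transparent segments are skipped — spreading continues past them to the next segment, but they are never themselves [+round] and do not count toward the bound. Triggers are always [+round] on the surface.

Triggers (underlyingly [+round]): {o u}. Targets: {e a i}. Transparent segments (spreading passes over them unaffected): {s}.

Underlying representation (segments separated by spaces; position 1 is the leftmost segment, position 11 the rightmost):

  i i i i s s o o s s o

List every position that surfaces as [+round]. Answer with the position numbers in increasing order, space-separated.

3 4 7 8 11

From /o/ at 7 rightward: 8 /o/ is itself a trigger — this domain ends here.
From /o/ at 7 leftward: 6 /s/ transparent; 5 /s/ transparent; 4 /i/ → [+round]; 3 /i/ → [+round]; bound reached.
From /o/ at 8 rightward: 9 /s/ transparent; 10 /s/ transparent; 11 /o/ is itself a trigger — this domain ends here.
From /o/ at 8 leftward: 7 /o/ is itself a trigger — this domain ends here.
From /o/ at 11 rightward: word edge.
From /o/ at 11 leftward: 10 /s/ transparent; 9 /s/ transparent; 8 /o/ is itself a trigger — this domain ends here.
Targets with no active source: positions 1 2 stay [-round].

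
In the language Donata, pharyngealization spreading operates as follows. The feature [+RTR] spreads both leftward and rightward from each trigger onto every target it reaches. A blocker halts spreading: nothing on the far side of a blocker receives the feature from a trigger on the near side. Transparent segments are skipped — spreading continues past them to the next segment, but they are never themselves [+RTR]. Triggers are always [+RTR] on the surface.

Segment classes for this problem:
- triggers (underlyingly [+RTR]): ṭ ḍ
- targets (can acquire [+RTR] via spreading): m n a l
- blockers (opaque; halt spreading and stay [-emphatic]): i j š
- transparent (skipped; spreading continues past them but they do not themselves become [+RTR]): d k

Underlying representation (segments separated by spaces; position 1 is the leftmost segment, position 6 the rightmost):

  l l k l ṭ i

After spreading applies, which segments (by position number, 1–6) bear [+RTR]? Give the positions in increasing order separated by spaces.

1 2 4 5

From /ṭ/ at 5 rightward: 6 /i/ blocks.
From /ṭ/ at 5 leftward: 4 /l/ → [+RTR]; 3 /k/ transparent; 2 /l/ → [+RTR]; 1 /l/ → [+RTR]; word edge.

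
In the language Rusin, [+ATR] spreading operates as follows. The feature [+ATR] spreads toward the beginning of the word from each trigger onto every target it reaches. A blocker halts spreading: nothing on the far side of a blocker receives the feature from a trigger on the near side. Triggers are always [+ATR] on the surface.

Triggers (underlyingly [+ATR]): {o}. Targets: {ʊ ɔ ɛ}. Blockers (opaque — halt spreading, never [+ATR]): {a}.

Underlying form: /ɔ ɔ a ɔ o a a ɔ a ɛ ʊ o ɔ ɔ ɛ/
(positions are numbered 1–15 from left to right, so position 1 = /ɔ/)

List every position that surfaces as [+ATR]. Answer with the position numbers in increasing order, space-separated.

4 5 10 11 12

From /o/ at 5 leftward: 4 /ɔ/ → [+ATR]; 3 /a/ blocks.
From /o/ at 12 leftward: 11 /ʊ/ → [+ATR]; 10 /ɛ/ → [+ATR]; 9 /a/ blocks.
Targets with no active source: positions 1 2 8 13 14 15 stay [-ATR].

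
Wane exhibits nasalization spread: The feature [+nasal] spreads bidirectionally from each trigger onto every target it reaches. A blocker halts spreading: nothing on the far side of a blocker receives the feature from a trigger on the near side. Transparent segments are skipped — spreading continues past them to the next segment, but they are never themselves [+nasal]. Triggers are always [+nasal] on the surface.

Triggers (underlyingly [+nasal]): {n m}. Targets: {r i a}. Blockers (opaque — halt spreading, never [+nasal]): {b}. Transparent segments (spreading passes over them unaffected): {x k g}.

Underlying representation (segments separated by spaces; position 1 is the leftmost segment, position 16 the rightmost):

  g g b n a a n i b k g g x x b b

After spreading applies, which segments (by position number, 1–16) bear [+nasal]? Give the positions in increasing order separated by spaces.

From /n/ at 4 rightward: 5 /a/ → [+nasal]; 6 /a/ → [+nasal]; 7 /n/ is itself a trigger — this domain ends here.
From /n/ at 4 leftward: 3 /b/ blocks.
From /n/ at 7 rightward: 8 /i/ → [+nasal]; 9 /b/ blocks.
From /n/ at 7 leftward: 6 /a/ → [+nasal]; 5 /a/ → [+nasal]; 4 /n/ is itself a trigger — this domain ends here.

4 5 6 7 8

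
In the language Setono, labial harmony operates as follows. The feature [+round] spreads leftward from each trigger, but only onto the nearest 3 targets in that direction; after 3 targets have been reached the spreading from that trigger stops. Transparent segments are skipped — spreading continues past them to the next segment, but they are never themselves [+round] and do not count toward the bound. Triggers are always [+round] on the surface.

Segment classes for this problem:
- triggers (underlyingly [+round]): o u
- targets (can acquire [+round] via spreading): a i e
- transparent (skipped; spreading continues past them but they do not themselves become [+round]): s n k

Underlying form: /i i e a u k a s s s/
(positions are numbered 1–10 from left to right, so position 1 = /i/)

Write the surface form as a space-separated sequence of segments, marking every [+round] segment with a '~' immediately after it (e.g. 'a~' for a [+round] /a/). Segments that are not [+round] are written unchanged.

From /u/ at 5 leftward: 4 /a/ → [+round]; 3 /e/ → [+round]; 2 /i/ → [+round]; bound reached.
Targets with no active source: positions 1 7 stay [-round].
[+round] positions on the surface: 2 3 4 5.

i i~ e~ a~ u~ k a s s s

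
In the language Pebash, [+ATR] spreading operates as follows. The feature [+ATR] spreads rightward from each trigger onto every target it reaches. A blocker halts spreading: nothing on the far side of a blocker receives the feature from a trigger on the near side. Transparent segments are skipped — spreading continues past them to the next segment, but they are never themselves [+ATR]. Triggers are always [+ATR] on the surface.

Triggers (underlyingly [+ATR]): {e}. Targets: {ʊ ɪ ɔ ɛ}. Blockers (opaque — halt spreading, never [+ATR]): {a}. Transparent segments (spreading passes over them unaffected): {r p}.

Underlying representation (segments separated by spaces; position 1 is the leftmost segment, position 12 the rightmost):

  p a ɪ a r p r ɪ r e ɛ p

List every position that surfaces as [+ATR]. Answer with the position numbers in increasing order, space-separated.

From /e/ at 10 rightward: 11 /ɛ/ → [+ATR]; 12 /p/ transparent; word edge.
Targets with no active source: positions 3 8 stay [-ATR].

10 11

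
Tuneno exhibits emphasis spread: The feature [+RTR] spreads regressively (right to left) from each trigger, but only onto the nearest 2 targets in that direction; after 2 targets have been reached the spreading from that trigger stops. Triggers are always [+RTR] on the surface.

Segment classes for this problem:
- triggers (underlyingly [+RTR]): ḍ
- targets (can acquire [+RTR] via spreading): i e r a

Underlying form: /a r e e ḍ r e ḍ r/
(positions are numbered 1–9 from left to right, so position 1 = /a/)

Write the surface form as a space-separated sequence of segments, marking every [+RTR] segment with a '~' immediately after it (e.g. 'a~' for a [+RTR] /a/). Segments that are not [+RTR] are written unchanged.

From /ḍ/ at 5 leftward: 4 /e/ → [+RTR]; 3 /e/ → [+RTR]; bound reached.
From /ḍ/ at 8 leftward: 7 /e/ → [+RTR]; 6 /r/ → [+RTR]; bound reached.
Targets with no active source: positions 1 2 9 stay [-emphatic].
[+RTR] positions on the surface: 3 4 5 6 7 8.

a r e~ e~ ḍ~ r~ e~ ḍ~ r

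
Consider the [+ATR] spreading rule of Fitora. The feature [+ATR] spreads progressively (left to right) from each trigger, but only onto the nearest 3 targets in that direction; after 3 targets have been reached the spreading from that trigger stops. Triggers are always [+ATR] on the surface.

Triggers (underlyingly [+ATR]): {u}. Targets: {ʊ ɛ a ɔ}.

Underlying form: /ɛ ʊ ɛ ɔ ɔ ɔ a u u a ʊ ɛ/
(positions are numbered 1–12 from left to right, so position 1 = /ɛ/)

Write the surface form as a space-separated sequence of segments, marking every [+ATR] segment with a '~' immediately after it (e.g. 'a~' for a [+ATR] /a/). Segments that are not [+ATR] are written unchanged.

ɛ ʊ ɛ ɔ ɔ ɔ a u~ u~ a~ ʊ~ ɛ~

From /u/ at 8 rightward: 9 /u/ is itself a trigger — this domain ends here.
From /u/ at 9 rightward: 10 /a/ → [+ATR]; 11 /ʊ/ → [+ATR]; 12 /ɛ/ → [+ATR]; bound reached.
Targets with no active source: positions 1 2 3 4 5 6 7 stay [-ATR].
[+ATR] positions on the surface: 8 9 10 11 12.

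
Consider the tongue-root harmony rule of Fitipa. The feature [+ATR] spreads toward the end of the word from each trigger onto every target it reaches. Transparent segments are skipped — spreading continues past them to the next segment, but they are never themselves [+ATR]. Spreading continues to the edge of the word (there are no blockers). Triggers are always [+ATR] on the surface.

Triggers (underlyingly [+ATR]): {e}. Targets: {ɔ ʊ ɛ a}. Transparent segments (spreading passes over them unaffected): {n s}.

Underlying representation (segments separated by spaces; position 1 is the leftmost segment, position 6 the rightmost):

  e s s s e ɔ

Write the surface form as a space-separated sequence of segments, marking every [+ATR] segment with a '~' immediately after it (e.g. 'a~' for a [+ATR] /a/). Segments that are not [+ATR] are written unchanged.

e~ s s s e~ ɔ~

From /e/ at 1 rightward: 2 /s/ transparent; 3 /s/ transparent; 4 /s/ transparent; 5 /e/ is itself a trigger — this domain ends here.
From /e/ at 5 rightward: 6 /ɔ/ → [+ATR]; word edge.
[+ATR] positions on the surface: 1 5 6.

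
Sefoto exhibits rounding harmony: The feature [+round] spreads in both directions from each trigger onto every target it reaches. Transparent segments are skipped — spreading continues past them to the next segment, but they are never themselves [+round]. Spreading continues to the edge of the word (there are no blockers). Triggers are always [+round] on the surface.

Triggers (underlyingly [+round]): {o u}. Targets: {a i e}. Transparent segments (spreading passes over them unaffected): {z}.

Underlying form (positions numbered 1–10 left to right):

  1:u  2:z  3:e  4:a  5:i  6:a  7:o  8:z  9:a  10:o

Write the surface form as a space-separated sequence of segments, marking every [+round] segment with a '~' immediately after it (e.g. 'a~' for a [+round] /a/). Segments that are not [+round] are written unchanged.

From /u/ at 1 rightward: 2 /z/ transparent; 3 /e/ → [+round]; 4 /a/ → [+round]; 5 /i/ → [+round]; 6 /a/ → [+round]; 7 /o/ is itself a trigger — this domain ends here.
From /u/ at 1 leftward: word edge.
From /o/ at 7 rightward: 8 /z/ transparent; 9 /a/ → [+round]; 10 /o/ is itself a trigger — this domain ends here.
From /o/ at 7 leftward: 6 /a/ → [+round]; 5 /i/ → [+round]; 4 /a/ → [+round]; 3 /e/ → [+round]; 2 /z/ transparent; 1 /u/ is itself a trigger — this domain ends here.
From /o/ at 10 rightward: word edge.
From /o/ at 10 leftward: 9 /a/ → [+round]; 8 /z/ transparent; 7 /o/ is itself a trigger — this domain ends here.
[+round] positions on the surface: 1 3 4 5 6 7 9 10.

u~ z e~ a~ i~ a~ o~ z a~ o~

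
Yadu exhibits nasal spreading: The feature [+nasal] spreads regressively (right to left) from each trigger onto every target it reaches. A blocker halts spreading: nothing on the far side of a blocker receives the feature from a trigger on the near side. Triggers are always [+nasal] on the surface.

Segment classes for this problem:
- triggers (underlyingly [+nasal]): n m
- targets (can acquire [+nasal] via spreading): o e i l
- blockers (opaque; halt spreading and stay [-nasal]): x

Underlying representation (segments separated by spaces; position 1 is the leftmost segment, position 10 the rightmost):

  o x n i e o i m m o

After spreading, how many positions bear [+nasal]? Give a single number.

From /n/ at 3 leftward: 2 /x/ blocks.
From /m/ at 8 leftward: 7 /i/ → [+nasal]; 6 /o/ → [+nasal]; 5 /e/ → [+nasal]; 4 /i/ → [+nasal]; 3 /n/ is itself a trigger — this domain ends here.
From /m/ at 9 leftward: 8 /m/ is itself a trigger — this domain ends here.
Targets with no active source: positions 1 10 stay [-nasal].
[+nasal] positions on the surface: 3 4 5 6 7 8 9.

7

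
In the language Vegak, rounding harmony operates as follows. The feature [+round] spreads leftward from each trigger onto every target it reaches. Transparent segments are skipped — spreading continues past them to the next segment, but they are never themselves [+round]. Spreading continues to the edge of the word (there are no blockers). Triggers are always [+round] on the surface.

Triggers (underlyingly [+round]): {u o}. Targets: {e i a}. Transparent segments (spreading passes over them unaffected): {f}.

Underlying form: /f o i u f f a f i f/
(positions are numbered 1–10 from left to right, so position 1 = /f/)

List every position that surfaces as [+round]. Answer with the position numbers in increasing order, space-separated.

2 3 4

From /o/ at 2 leftward: 1 /f/ transparent; word edge.
From /u/ at 4 leftward: 3 /i/ → [+round]; 2 /o/ is itself a trigger — this domain ends here.
Targets with no active source: positions 7 9 stay [-round].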